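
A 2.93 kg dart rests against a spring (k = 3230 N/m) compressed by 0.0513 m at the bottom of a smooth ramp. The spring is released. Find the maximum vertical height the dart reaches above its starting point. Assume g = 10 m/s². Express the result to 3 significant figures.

h = 0.145 m

At maximum height the dart is at rest, so ½kx² = mgh
h = kx²/(2mg) = (3230)(0.0513)²/(2 × 2.93 × 10) = 0.1451 m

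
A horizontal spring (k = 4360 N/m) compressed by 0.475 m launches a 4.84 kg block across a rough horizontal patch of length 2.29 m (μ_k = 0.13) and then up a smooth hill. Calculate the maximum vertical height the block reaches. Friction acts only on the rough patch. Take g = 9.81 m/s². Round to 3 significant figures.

Spring energy: E₀ = ½kx² = ½(4360)(0.475)² = 491.86 J
Friction: W_f = μ_k mg d = (0.13)(4.84)(9.81)(2.29) = 14.13 J
Energy at base of ramp: E = 491.86 − 14.13 = 477.73 J
At max height all remaining energy is PE: mgh = E ⇒ h = E/(mg) = 477.73/(4.84 × 9.81) = 10.06 m

h = 10.1 m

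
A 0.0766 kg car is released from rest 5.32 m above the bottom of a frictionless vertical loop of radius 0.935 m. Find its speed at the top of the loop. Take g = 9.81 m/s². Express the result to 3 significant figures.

v = 8.23 m/s

Energy conservation: mgh = ½mv_top² + mg(2r)
v_top² = 2g(h − 2r) = 2(9.81)(5.32 − 1.870) = 67.69
v_top = 8.227 m/s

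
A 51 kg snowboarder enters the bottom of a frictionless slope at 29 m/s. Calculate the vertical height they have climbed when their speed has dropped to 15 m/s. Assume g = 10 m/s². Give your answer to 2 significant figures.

Conservation of energy: ½mv₁² = ½mv₂² + mgh
h = (v₁² − v₂²)/(2g) = (29² − 15²)/(2 × 10) = 30.80 m

h = 31 m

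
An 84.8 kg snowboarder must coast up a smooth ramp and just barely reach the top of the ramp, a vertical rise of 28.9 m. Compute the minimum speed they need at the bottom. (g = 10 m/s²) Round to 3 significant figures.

At the top they are momentarily at rest, so all KE converts to PE: ½mv² = mgh
v = √(2gh) = √(2 × 10 × 28.9) = 24.04 m/s

v = 24.0 m/s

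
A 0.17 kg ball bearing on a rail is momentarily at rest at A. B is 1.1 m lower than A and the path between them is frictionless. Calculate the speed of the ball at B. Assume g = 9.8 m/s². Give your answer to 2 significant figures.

v = 4.6 m/s

Mechanical energy is conserved (no friction): mgh = ½mv²
The mass cancels from both sides.
v = √(2gh) = √(2 × 9.8 × 1.1) = √21.560 = 4.643 m/s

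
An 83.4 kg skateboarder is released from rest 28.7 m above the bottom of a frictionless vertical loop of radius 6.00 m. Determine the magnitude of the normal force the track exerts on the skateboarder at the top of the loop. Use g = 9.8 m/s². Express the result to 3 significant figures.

N = 3730 N

Energy from release to top (height 2r): mgh = ½mv_top² + mg(2r)
v_top² = 2g(h − 2r) = 2(9.8)(28.7 − 12.00) = 327.32 m²/s²
At the top, both N and weight point toward the centre: N + mg = mv_top²/r
N = m(v_top²/r − g) = 83.4(327.32/6.00 − 9.8) = 3732 N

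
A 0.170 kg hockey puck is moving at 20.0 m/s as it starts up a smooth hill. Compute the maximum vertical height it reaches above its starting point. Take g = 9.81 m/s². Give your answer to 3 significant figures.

By energy conservation, ½mv² = mgh
h = v²/(2g) = 20.0²/(2 × 9.81) = 20.39 m

h = 20.4 m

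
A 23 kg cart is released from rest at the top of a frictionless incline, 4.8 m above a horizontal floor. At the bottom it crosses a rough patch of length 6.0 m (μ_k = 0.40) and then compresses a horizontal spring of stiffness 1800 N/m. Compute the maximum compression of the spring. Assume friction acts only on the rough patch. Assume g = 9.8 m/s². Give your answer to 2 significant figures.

x = 0.78 m

Initial energy: E₁ = mgh = (23)(9.8)(4.8) = 1081.9 J
Friction removes W_f = μ_k mg d = (0.40)(23)(9.8)(6.0) = 541.0 J
Energy reaching the spring: E = 1081.9 − 541.0 = 540.96 J
At max compression ½kx² = E ⇒ x = √(2E/k) = √(2 × 540.96/1800) = 0.7753 m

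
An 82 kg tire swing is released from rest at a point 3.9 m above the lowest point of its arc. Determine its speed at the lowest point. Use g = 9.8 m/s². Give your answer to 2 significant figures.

v = 8.7 m/s

Mechanical energy is conserved (no friction): mgh = ½mv²
v = √(2gh) = √(2 × 9.8 × 3.9) = √76.440 = 8.743 m/s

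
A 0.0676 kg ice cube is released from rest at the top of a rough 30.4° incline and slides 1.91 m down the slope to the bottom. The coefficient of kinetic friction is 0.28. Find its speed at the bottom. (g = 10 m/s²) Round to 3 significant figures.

Taking the bottom as reference, mgh = ½mv² + μ_k N L with h = L sinθ, N = mg cosθ:
mgh = mgL sinθ = (0.0676)(10)(1.91)sin30.4° = 0.65337 J
W_f = μ_k mg cosθ · L = (0.28)(0.0676)(10)cos30.4°·1.91 = 0.3118 J
½mv² = 0.65337 − 0.3118 = 0.34155 J
v = √(2 × 0.34155/0.0676) = 3.179 m/s

v = 3.18 m/s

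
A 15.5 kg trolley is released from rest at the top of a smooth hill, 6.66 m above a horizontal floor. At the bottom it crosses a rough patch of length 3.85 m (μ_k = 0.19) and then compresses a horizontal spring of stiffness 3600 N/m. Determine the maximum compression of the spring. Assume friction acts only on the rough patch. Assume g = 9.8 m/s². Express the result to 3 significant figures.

Initial energy: E₁ = mgh = (15.5)(9.8)(6.66) = 1011.7 J
Friction removes W_f = μ_k mg d = (0.19)(15.5)(9.8)(3.85) = 111.1 J
Energy reaching the spring: E = 1011.7 − 111.1 = 900.54 J
At max compression ½kx² = E ⇒ x = √(2E/k) = √(2 × 900.54/3600) = 0.7073 m

x = 0.707 m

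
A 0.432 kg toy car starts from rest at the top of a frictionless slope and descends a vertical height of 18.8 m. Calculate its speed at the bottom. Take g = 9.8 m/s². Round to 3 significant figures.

v = 19.2 m/s

Equating total energy at the two states: mgh = ½mv²
v = √(2gh) = √(2 × 9.8 × 18.8) = √368.48 = 19.20 m/s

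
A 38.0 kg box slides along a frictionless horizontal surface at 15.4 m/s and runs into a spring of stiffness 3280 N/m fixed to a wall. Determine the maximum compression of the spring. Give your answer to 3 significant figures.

At max compression the box is momentarily at rest: ½mv² = ½kx²
x = v√(m/k) = 15.4 × √(38.0/3280) = 1.658 m

x = 1.66 m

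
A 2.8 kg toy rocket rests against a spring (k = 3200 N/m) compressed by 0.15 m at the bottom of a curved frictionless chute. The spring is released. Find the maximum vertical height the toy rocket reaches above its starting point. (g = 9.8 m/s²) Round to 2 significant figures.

At maximum height the toy rocket is at rest, so ½kx² = mgh
h = kx²/(2mg) = (3200)(0.15)²/(2 × 2.8 × 9.8) = 1.312 m

h = 1.3 m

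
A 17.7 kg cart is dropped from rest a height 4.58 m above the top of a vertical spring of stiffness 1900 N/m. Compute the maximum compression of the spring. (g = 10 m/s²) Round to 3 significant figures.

Measuring PE from the top of the relaxed spring, at max compression the cart has dropped H + x with zero KE, so:
mg(H + x) = ½kx²
½(1900)x² − (17.7)(10)x − (17.7)(10)(4.58) = 0
950.0x² − 177.0x − 810.7 = 0
x = [177.0 + √(31329 + 3.0805e+06)]/(2 × 950.0) = 1.022 m

x = 1.02 m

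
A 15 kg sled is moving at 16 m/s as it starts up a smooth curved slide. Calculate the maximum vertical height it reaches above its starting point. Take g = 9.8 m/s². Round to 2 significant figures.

By energy conservation, ½mv² = mgh
h = v²/(2g) = 16²/(2 × 9.8) = 13.06 m

h = 13 m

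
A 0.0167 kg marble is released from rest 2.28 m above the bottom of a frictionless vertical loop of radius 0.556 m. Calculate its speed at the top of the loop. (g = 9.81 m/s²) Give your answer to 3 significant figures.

v = 4.79 m/s

Energy conservation: mgh = ½mv_top² + mg(2r)
v_top² = 2g(h − 2r) = 2(9.81)(2.28 − 1.112) = 22.92
v_top = 4.787 m/s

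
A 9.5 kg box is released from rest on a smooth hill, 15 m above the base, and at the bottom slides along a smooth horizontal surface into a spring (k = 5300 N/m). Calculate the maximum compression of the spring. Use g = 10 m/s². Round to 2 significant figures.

Energy conservation (no friction) from release to max compression: mgh = ½kx²
x = √(2mgh/k) = √(2 × 9.5 × 10 × 15 / 5300) = 0.7333 m

x = 0.73 m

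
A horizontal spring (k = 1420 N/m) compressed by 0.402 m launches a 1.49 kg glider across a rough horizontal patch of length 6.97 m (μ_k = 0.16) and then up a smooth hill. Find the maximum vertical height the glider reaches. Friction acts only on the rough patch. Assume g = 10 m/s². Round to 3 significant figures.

Spring energy: E₀ = ½kx² = ½(1420)(0.402)² = 114.74 J
Friction: W_f = μ_k mg d = (0.16)(1.49)(10)(6.97) = 16.62 J
Energy at base of ramp: E = 114.74 − 16.62 = 98.122 J
At max height all remaining energy is PE: mgh = E ⇒ h = E/(mg) = 98.122/(1.49 × 10) = 6.585 m

h = 6.59 m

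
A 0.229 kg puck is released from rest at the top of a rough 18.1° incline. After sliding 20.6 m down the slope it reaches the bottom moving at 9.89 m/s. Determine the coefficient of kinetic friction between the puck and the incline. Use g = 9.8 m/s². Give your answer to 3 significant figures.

The energy dissipated by friction is the PE lost minus the KE gained:
mgL sinθ = 14.363 J; ½mv² = 11.199 J
W_f = 14.363 − 11.199 = 3.163 J
μ_k = W_f/(mg cosθ · L) = 3.163/(2.133 × 20.6) = 0.07199

μ_k = 0.0720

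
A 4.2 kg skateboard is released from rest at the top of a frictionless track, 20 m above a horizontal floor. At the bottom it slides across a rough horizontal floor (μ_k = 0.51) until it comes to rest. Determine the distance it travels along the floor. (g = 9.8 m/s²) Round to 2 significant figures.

Energy at the top = energy at the end + work done against friction:
At rest all PE has been dissipated by friction: mgh = μ_k m g d
d = h/μ_k = 20/0.51 = 39.22 m

d = 39 m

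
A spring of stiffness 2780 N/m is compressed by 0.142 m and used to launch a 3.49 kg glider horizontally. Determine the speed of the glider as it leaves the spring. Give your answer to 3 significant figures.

Conservation of energy: ½kx² = ½mv²
v = x√(k/m) = 0.142 × √(2780/3.49) = 4.008 m/s

v = 4.01 m/s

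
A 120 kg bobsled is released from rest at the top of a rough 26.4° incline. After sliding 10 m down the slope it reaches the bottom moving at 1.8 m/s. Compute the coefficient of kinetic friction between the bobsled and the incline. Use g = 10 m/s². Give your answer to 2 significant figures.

mgh = ½mv² + μ_k (mg cosθ) L, with h = L sinθ
mgL sinθ = 5335.6 J; ½mv² = 194.40 J
W_f = 5335.6 − 194.40 = 5141 J
μ_k = W_f/(mg cosθ · L) = 5141/(1075 × 10) = 0.4783

μ_k = 0.48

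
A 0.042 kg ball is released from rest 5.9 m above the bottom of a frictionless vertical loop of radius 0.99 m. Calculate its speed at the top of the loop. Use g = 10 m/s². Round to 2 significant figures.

Energy conservation: mgh = ½mv_top² + mg(2r)
v_top² = 2g(h − 2r) = 2(10)(5.9 − 1.980) = 78.40
v_top = 8.854 m/s

v = 8.9 m/s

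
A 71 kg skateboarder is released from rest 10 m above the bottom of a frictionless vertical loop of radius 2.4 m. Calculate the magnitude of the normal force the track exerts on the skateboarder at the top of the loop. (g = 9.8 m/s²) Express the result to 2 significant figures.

Energy from release to top (height 2r): mgh = ½mv_top² + mg(2r)
v_top² = 2g(h − 2r) = 2(9.8)(10 − 4.800) = 101.92 m²/s²
At the top, both N and weight point toward the centre: N + mg = mv_top²/r
N = m(v_top²/r − g) = 71(101.92/2.4 − 9.8) = 2319 N

N = 2300 N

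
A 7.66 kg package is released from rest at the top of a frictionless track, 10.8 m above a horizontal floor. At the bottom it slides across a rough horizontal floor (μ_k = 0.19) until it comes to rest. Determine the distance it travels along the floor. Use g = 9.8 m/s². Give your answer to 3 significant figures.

Applying the work–energy principle:
At rest all PE has been dissipated by friction: mgh = μ_k m g d
d = h/μ_k = 10.8/0.19 = 56.84 m

d = 56.8 m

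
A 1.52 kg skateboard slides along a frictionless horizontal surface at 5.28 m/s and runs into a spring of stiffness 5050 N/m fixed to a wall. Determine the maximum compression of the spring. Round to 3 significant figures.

x = 0.0916 m

At max compression the skateboard is momentarily at rest: ½mv² = ½kx²
x = v√(m/k) = 5.28 × √(1.52/5050) = 0.09160 m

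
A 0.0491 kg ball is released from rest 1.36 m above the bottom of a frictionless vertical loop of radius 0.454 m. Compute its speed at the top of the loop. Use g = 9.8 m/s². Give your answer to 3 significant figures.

Energy conservation: mgh = ½mv_top² + mg(2r)
v_top² = 2g(h − 2r) = 2(9.8)(1.36 − 0.9080) = 8.859
v_top = 2.976 m/s

v = 2.98 m/s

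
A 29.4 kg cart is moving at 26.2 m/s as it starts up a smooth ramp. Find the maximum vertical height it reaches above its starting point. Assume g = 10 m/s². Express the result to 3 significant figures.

h = 34.3 m

Setting KE at the bottom equal to PE gained: ½mv² = mgh
h = v²/(2g) = 26.2²/(2 × 10) = 34.32 m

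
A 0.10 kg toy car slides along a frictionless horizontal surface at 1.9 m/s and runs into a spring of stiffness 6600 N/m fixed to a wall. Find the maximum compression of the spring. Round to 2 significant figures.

x = 0.0074 m

Conservation of energy between contact and max compression: ½mv² = ½kx²
x = v√(m/k) = 1.9 × √(0.10/6600) = 0.007396 m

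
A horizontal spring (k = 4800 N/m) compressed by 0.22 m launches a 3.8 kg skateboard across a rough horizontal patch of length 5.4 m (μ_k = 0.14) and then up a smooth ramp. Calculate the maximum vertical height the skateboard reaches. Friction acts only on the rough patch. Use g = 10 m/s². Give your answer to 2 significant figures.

h = 2.3 m

Spring energy: E₀ = ½kx² = ½(4800)(0.22)² = 116.16 J
Friction: W_f = μ_k mg d = (0.14)(3.8)(10)(5.4) = 28.73 J
Energy at base of ramp: E = 116.16 − 28.73 = 87.432 J
At max height all remaining energy is PE: mgh = E ⇒ h = E/(mg) = 87.432/(3.8 × 10) = 2.301 m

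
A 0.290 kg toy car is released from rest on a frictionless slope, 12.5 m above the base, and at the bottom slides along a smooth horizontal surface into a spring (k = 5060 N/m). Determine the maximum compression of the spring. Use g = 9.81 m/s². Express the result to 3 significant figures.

At max compression the car is momentarily at rest: mgh = ½kx²
x = √(2mgh/k) = √(2 × 0.290 × 9.81 × 12.5 / 5060) = 0.1186 m

x = 0.119 m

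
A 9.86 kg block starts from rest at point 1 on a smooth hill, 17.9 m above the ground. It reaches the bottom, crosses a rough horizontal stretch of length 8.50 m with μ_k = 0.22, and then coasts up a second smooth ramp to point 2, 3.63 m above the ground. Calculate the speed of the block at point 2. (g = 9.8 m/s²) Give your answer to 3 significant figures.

Energy at 1: mgh₁ = (9.86)(9.8)(17.9) = 1729.6 J
Friction loss: W_f = μ_k mg d = 180.7 J
At 2: ½mv² + mgh₂ = mgh₁ − W_f
½mv² = 1729.6 − 180.7 − 350.76 = 1198.2 J
v = √(2 × 1198.2/9.86) = 15.59 m/s

v = 15.6 m/s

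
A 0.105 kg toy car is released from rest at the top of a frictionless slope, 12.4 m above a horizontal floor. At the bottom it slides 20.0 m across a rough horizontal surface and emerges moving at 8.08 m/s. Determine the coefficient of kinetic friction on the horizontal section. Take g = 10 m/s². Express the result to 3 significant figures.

μ_k = 0.457

Energy bookkeeping (friction removes W_f = μ_k N d):
mgh = ½mv² + μ_k m g d
mgh = 13.020 J; ½mv² = 3.4275 J
W_f = 13.020 − 3.4275 = 9.592 J
μ_k = W_f/(mg·d) = 9.592/(1.050 × 20.0) = 0.4568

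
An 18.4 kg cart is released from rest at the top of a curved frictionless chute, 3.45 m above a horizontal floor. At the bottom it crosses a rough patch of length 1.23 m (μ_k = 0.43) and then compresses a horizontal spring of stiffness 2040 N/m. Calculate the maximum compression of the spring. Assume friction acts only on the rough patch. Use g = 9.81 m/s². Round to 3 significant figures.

x = 0.719 m

Initial energy: E₁ = mgh = (18.4)(9.81)(3.45) = 622.74 J
Friction removes W_f = μ_k mg d = (0.43)(18.4)(9.81)(1.23) = 95.47 J
Energy reaching the spring: E = 622.74 − 95.47 = 527.27 J
At max compression ½kx² = E ⇒ x = √(2E/k) = √(2 × 527.27/2040) = 0.7190 m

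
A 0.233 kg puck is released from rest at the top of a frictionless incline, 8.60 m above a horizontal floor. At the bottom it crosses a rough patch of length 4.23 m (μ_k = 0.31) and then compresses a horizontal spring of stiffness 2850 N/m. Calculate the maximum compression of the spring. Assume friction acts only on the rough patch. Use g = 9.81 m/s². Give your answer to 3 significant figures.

Initial energy: E₁ = mgh = (0.233)(9.81)(8.60) = 19.657 J
Friction removes W_f = μ_k mg d = (0.31)(0.233)(9.81)(4.23) = 2.997 J
Energy reaching the spring: E = 19.657 − 2.997 = 16.660 J
At max compression ½kx² = E ⇒ x = √(2E/k) = √(2 × 16.660/2850) = 0.1081 m

x = 0.108 m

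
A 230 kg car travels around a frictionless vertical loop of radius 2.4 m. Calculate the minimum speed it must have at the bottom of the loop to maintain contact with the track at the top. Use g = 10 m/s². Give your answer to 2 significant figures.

v = 11 m/s

At the top: mg = mv_top²/r ⇒ v_top² = gr = 24.00 m²/s²
Energy from bottom to top (height 2r): ½mv_bot² = ½mv_top² + mg(2r)
v_bot² = gr + 4gr = 5gr = 120.0
v_bot = √(5gr) = 10.95 m/s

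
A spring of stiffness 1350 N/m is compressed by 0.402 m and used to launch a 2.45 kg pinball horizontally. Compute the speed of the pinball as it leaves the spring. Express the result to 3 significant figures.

v = 9.44 m/s

The pinball leaves the spring when the spring is at natural length, so ½kx² = ½mv²
v = x√(k/m) = 0.402 × √(1350/2.45) = 9.436 m/s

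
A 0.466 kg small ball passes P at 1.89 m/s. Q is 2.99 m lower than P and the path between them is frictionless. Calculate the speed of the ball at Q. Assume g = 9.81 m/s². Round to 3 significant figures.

v = 7.89 m/s

Mechanical energy is conserved (no friction): ½mv₀² + mgh = ½mv²
v² = v₀² + 2gh = (1.89)² + 2(9.81)(2.99) = 62.236
v = √62.236 = 7.889 m/s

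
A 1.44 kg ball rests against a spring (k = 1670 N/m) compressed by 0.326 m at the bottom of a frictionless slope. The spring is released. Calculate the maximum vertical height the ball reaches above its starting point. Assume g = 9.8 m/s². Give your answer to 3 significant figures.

h = 6.29 m

All spring PE becomes gravitational PE at the highest point: ½kx² = mgh
h = kx²/(2mg) = (1670)(0.326)²/(2 × 1.44 × 9.8) = 6.288 m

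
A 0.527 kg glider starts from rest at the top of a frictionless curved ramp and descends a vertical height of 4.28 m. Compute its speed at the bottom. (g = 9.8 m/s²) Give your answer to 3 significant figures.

Equating total energy at the two states: mgh = ½mv²
v = √(2gh) = √(2 × 9.8 × 4.28) = √83.888 = 9.159 m/s

v = 9.16 m/s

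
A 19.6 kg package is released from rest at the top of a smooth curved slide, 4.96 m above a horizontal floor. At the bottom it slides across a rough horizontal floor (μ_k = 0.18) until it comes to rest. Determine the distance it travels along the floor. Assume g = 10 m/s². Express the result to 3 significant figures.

d = 27.6 m

Energy bookkeeping (friction removes W_f = μ_k N d):
At rest all PE has been dissipated by friction: mgh = μ_k m g d
d = h/μ_k = 4.96/0.18 = 27.56 m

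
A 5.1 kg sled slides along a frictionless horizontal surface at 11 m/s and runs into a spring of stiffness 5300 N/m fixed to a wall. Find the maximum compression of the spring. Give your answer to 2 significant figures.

At max compression the sled is momentarily at rest: ½mv² = ½kx²
x = v√(m/k) = 11 × √(5.1/5300) = 0.3412 m

x = 0.34 m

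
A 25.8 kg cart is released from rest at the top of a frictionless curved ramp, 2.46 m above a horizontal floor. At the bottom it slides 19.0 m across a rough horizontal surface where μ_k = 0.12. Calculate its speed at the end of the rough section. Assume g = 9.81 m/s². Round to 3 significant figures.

v = 1.88 m/s

Energy at the top = energy at the end + work done against friction:
mgh = ½mv² + μ_k m g d
W_f = μ_k mg d = (0.12)(25.8)(9.81)(19.0) = 577.1 J
½mv² = mgh − W_f = 622.62 − 577.1 = 45.558 J
v = √(2 × 45.558/25.8) = 1.879 m/s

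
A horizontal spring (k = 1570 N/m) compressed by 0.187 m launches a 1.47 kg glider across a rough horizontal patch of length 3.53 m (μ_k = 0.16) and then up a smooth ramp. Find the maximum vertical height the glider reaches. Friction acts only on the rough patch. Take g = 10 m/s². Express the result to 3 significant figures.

h = 1.30 m

Spring energy: E₀ = ½kx² = ½(1570)(0.187)² = 27.451 J
Friction: W_f = μ_k mg d = (0.16)(1.47)(10)(3.53) = 8.303 J
Energy at base of ramp: E = 27.451 − 8.303 = 19.148 J
At max height all remaining energy is PE: mgh = E ⇒ h = E/(mg) = 19.148/(1.47 × 10) = 1.303 m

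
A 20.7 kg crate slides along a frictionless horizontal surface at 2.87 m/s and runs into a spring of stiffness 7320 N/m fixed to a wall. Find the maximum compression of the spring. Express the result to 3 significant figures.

All KE is stored as spring PE at maximum compression: ½mv² = ½kx²
x = v√(m/k) = 2.87 × √(20.7/7320) = 0.1526 m

x = 0.153 m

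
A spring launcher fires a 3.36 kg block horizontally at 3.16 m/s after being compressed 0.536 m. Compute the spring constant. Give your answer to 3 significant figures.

Spring PE at full compression equals KE at release: ½kx² = ½mv²
k = mv²/x² = (3.36)(3.16)²/(0.536)² = 116.8 N/m

k = 117 N/m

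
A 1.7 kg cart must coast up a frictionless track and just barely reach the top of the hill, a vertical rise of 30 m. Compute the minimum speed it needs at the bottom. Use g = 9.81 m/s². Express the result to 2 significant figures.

v = 24 m/s

At the top it is momentarily at rest, so all KE converts to PE: ½mv² = mgh
v = √(2gh) = √(2 × 9.81 × 30) = 24.26 m/s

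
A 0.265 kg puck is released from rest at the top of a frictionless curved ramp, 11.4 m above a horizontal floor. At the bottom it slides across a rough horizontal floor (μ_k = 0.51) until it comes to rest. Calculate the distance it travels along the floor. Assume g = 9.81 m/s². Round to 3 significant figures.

d = 22.4 m

Energy at the top = energy at the end + work done against friction:
At rest all PE has been dissipated by friction: mgh = μ_k m g d
d = h/μ_k = 11.4/0.51 = 22.35 m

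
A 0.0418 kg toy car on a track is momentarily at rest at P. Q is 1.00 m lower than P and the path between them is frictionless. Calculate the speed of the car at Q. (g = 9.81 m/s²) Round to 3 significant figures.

v = 4.43 m/s

By conservation of mechanical energy, mgh = ½mv²
v = √(2gh) = √(2 × 9.81 × 1.00) = √19.620 = 4.429 m/s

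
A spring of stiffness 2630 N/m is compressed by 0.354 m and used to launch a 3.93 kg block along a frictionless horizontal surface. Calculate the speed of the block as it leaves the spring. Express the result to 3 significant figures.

v = 9.16 m/s

Conservation of energy: ½kx² = ½mv²
v = x√(k/m) = 0.354 × √(2630/3.93) = 9.158 m/s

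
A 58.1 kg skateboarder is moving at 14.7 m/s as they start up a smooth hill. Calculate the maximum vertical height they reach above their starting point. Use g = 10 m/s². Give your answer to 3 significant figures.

Setting KE at the bottom equal to PE gained: ½mv² = mgh
h = v²/(2g) = 14.7²/(2 × 10) = 10.80 m

h = 10.8 m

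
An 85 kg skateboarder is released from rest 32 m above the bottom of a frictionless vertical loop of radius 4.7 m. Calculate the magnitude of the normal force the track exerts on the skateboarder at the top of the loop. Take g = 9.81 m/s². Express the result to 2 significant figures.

Energy from release to top (height 2r): mgh = ½mv_top² + mg(2r)
v_top² = 2g(h − 2r) = 2(9.81)(32 − 9.400) = 443.41 m²/s²
At the top, both N and weight point toward the centre: N + mg = mv_top²/r
N = m(v_top²/r − g) = 85(443.41/4.7 − 9.81) = 7185 N

N = 7200 N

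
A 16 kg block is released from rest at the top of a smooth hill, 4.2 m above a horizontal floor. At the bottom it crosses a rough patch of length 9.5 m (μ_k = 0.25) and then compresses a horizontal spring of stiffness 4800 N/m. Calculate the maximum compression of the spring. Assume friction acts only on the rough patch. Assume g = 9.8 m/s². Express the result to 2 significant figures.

x = 0.35 m

Initial energy: E₁ = mgh = (16)(9.8)(4.2) = 658.56 J
Friction removes W_f = μ_k mg d = (0.25)(16)(9.8)(9.5) = 372.4 J
Energy reaching the spring: E = 658.56 − 372.4 = 286.16 J
At max compression ½kx² = E ⇒ x = √(2E/k) = √(2 × 286.16/4800) = 0.3453 m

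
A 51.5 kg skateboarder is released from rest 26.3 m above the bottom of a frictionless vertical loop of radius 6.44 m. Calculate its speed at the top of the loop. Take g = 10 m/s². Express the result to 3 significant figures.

Energy conservation: mgh = ½mv_top² + mg(2r)
v_top² = 2g(h − 2r) = 2(10)(26.3 − 12.88) = 268.4
v_top = 16.38 m/s

v = 16.4 m/s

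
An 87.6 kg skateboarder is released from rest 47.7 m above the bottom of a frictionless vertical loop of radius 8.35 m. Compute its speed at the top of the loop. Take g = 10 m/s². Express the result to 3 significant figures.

v = 24.9 m/s

Energy conservation: mgh = ½mv_top² + mg(2r)
v_top² = 2g(h − 2r) = 2(10)(47.7 − 16.70) = 620.0
v_top = 24.90 m/s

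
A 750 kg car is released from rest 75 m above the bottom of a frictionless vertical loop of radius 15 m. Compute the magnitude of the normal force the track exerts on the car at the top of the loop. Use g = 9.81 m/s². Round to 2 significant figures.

N = 37000 N

Energy from release to top (height 2r): mgh = ½mv_top² + mg(2r)
v_top² = 2g(h − 2r) = 2(9.81)(75 − 30.00) = 882.90 m²/s²
At the top, both N and weight point toward the centre: N + mg = mv_top²/r
N = m(v_top²/r − g) = 750(882.90/15 − 9.81) = 36788 N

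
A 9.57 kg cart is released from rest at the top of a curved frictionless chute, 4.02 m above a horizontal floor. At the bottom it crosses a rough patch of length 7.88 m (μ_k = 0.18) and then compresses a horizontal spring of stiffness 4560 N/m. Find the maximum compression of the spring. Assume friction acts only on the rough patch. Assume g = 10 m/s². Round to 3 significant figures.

x = 0.330 m

Initial energy: E₁ = mgh = (9.57)(10)(4.02) = 384.71 J
Friction removes W_f = μ_k mg d = (0.18)(9.57)(10)(7.88) = 135.7 J
Energy reaching the spring: E = 384.71 − 135.7 = 248.97 J
At max compression ½kx² = E ⇒ x = √(2E/k) = √(2 × 248.97/4560) = 0.3305 m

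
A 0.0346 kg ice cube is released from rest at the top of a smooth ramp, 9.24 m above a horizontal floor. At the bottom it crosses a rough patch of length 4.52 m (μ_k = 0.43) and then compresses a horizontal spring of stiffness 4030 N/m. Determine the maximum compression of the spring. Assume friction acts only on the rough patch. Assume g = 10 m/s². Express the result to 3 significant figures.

Initial energy: E₁ = mgh = (0.0346)(10)(9.24) = 3.1970 J
Friction removes W_f = μ_k mg d = (0.43)(0.0346)(10)(4.52) = 0.6725 J
Energy reaching the spring: E = 3.1970 − 0.6725 = 2.5246 J
At max compression ½kx² = E ⇒ x = √(2E/k) = √(2 × 2.5246/4030) = 0.03540 m

x = 0.0354 m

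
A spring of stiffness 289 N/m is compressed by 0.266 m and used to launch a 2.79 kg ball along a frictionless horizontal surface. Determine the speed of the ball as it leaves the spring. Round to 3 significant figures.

Conservation of energy: ½kx² = ½mv²
v = x√(k/m) = 0.266 × √(289/2.79) = 2.707 m/s

v = 2.71 m/s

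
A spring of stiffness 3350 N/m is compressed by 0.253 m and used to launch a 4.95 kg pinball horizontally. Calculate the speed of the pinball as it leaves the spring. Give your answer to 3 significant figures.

Spring PE converts entirely to kinetic energy: ½kx² = ½mv²
v = x√(k/m) = 0.253 × √(3350/4.95) = 6.582 m/s

v = 6.58 m/s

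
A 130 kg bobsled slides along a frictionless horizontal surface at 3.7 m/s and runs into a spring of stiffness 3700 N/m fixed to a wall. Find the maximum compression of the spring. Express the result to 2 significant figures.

x = 0.69 m

At max compression the bobsled is momentarily at rest: ½mv² = ½kx²
x = v√(m/k) = 3.7 × √(130/3700) = 0.6935 m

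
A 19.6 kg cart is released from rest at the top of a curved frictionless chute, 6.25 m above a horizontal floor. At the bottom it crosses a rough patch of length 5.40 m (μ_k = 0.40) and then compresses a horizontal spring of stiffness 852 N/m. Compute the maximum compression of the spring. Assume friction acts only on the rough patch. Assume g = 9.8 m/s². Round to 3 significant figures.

x = 1.36 m

Initial energy: E₁ = mgh = (19.6)(9.8)(6.25) = 1200.5 J
Friction removes W_f = μ_k mg d = (0.40)(19.6)(9.8)(5.40) = 414.9 J
Energy reaching the spring: E = 1200.5 − 414.9 = 785.61 J
At max compression ½kx² = E ⇒ x = √(2E/k) = √(2 × 785.61/852) = 1.358 m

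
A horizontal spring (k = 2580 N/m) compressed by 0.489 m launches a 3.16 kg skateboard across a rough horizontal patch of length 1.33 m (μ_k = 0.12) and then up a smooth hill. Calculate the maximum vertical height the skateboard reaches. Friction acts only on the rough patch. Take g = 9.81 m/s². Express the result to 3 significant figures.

Spring energy: E₀ = ½kx² = ½(2580)(0.489)² = 308.47 J
Friction: W_f = μ_k mg d = (0.12)(3.16)(9.81)(1.33) = 4.948 J
Energy at base of ramp: E = 308.47 − 4.948 = 303.52 J
At max height all remaining energy is PE: mgh = E ⇒ h = E/(mg) = 303.52/(3.16 × 9.81) = 9.791 m

h = 9.79 m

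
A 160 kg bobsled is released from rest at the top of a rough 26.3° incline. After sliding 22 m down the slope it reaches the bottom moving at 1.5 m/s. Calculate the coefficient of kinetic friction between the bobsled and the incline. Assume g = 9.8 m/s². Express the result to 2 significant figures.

μ_k = 0.49

Energy balance down the incline: mg L sinθ − ½mv² = μ_k (mg cosθ) L
mgL sinθ = 15284 J; ½mv² = 180.00 J
W_f = 15284 − 180.00 = 15104 J
μ_k = W_f/(mg cosθ · L) = 15104/(1406 × 22) = 0.4884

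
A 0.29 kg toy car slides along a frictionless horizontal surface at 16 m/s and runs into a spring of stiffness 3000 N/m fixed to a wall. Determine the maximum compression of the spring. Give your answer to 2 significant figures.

At max compression the car is momentarily at rest: ½mv² = ½kx²
x = v√(m/k) = 16 × √(0.29/3000) = 0.1573 m

x = 0.16 m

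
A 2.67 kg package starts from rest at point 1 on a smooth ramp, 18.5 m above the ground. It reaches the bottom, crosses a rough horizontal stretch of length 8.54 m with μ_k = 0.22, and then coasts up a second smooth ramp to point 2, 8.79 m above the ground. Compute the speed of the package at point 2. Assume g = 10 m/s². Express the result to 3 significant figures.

Energy at 1: mgh₁ = (2.67)(10)(18.5) = 493.95 J
Friction loss: W_f = μ_k mg d = 50.16 J
At 2: ½mv² + mgh₂ = mgh₁ − W_f
½mv² = 493.95 − 50.16 − 234.69 = 209.09 J
v = √(2 × 209.09/2.67) = 12.51 m/s

v = 12.5 m/s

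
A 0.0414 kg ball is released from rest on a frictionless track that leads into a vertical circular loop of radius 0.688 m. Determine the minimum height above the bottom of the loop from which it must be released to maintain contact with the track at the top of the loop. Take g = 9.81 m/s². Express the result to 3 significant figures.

h = 1.72 m

At the top, for minimum speed gravity alone supplies the centripetal force: mg = mv_top²/r ⇒ v_top² = gr = 6.749 m²/s²
Energy conservation from release height h to the top (height 2r): mgh = ½mv_top² + mg(2r)
h = v_top²/(2g) + 2r = r/2 + 2r = 5r/2 = 1.720 m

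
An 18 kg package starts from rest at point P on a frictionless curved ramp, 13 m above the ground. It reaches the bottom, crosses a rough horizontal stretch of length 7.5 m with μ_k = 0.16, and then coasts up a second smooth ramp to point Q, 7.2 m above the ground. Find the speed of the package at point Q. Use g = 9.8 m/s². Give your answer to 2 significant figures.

Energy at P: mgh₁ = (18)(9.8)(13) = 2293.2 J
Friction loss: W_f = μ_k mg d = 211.7 J
At Q: ½mv² + mgh₂ = mgh₁ − W_f
½mv² = 2293.2 − 211.7 − 1270.1 = 811.44 J
v = √(2 × 811.44/18) = 9.495 m/s

v = 9.5 m/s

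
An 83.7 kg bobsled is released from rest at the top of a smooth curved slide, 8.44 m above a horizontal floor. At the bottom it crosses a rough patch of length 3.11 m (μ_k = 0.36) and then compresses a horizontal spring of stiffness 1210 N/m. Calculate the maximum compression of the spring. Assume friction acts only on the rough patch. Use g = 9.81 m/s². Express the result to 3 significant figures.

Initial energy: E₁ = mgh = (83.7)(9.81)(8.44) = 6930.1 J
Friction removes W_f = μ_k mg d = (0.36)(83.7)(9.81)(3.11) = 919.3 J
Energy reaching the spring: E = 6930.1 − 919.3 = 6010.8 J
At max compression ½kx² = E ⇒ x = √(2E/k) = √(2 × 6010.8/1210) = 3.152 m

x = 3.15 m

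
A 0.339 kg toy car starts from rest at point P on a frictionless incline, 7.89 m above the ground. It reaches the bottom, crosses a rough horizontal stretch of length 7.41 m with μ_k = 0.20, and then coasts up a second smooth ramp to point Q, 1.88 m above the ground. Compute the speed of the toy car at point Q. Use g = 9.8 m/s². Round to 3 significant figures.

v = 9.42 m/s

Energy at P: mgh₁ = (0.339)(9.8)(7.89) = 26.212 J
Friction loss: W_f = μ_k mg d = 4.924 J
At Q: ½mv² + mgh₂ = mgh₁ − W_f
½mv² = 26.212 − 4.924 − 6.2457 = 15.043 J
v = √(2 × 15.043/0.339) = 9.421 m/s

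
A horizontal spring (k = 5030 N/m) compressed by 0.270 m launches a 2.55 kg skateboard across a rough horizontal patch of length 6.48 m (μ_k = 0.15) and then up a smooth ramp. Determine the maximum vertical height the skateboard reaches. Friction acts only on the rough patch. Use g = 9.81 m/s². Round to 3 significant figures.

Spring energy: E₀ = ½kx² = ½(5030)(0.270)² = 183.34 J
Friction: W_f = μ_k mg d = (0.15)(2.55)(9.81)(6.48) = 24.32 J
Energy at base of ramp: E = 183.34 − 24.32 = 159.03 J
At max height all remaining energy is PE: mgh = E ⇒ h = E/(mg) = 159.03/(2.55 × 9.81) = 6.357 m

h = 6.36 m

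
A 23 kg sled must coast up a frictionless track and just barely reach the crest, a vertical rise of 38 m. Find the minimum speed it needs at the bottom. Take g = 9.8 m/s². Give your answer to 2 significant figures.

v = 27 m/s

At the top it is momentarily at rest, so all KE converts to PE: ½mv² = mgh
v = √(2gh) = √(2 × 9.8 × 38) = 27.29 m/s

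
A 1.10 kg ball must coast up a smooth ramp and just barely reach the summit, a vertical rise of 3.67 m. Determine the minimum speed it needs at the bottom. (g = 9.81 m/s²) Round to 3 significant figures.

At the top it is momentarily at rest, so all KE converts to PE: ½mv² = mgh
v = √(2gh) = √(2 × 9.81 × 3.67) = 8.486 m/s

v = 8.49 m/s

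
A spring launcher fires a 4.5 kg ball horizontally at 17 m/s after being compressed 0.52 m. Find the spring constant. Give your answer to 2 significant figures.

Energy stored in the spring equals the launch KE: ½kx² = ½mv²
k = mv²/x² = (4.5)(17)²/(0.52)² = 4810 N/m

k = 4800 N/m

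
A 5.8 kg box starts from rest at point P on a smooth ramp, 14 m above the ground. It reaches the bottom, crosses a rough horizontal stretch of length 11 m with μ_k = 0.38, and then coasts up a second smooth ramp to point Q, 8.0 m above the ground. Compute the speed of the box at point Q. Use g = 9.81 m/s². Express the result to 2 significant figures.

v = 6.0 m/s

Energy at P: mgh₁ = (5.8)(9.81)(14) = 796.57 J
Friction loss: W_f = μ_k mg d = 237.8 J
At Q: ½mv² + mgh₂ = mgh₁ − W_f
½mv² = 796.57 − 237.8 − 455.18 = 103.55 J
v = √(2 × 103.55/5.8) = 5.976 m/s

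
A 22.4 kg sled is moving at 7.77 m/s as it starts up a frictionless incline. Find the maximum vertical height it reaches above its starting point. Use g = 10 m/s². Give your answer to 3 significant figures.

Setting KE at the bottom equal to PE gained: ½mv² = mgh
h = v²/(2g) = 7.77²/(2 × 10) = 3.019 m

h = 3.02 m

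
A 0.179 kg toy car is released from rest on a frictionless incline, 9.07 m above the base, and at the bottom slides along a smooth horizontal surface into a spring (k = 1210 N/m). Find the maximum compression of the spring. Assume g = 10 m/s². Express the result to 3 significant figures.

At max compression the car is momentarily at rest: mgh = ½kx²
x = √(2mgh/k) = √(2 × 0.179 × 10 × 9.07 / 1210) = 0.1638 m

x = 0.164 m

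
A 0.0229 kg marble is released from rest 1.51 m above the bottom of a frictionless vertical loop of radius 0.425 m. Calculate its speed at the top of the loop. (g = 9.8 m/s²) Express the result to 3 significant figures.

Energy conservation: mgh = ½mv_top² + mg(2r)
v_top² = 2g(h − 2r) = 2(9.8)(1.51 − 0.8500) = 12.94
v_top = 3.597 m/s

v = 3.60 m/s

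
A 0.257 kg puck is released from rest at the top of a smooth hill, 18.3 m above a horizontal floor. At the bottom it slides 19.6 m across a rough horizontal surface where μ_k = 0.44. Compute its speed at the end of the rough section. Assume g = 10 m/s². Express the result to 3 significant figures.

v = 13.9 m/s

Energy at the top = energy at the end + work done against friction:
mgh = ½mv² + μ_k m g d
W_f = μ_k mg d = (0.44)(0.257)(10)(19.6) = 22.16 J
½mv² = mgh − W_f = 47.031 − 22.16 = 24.867 J
v = √(2 × 24.867/0.257) = 13.91 m/s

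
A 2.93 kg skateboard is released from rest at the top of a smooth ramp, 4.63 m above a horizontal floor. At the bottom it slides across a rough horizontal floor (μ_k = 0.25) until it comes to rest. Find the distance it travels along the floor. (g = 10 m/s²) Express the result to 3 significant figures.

d = 18.5 m

Applying the work–energy principle:
At rest all PE has been dissipated by friction: mgh = μ_k m g d
d = h/μ_k = 4.63/0.25 = 18.52 m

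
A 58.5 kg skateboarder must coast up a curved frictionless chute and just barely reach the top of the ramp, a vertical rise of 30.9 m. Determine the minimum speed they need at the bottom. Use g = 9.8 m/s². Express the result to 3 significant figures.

v = 24.6 m/s

At the top they are momentarily at rest, so all KE converts to PE: ½mv² = mgh
v = √(2gh) = √(2 × 9.8 × 30.9) = 24.61 m/s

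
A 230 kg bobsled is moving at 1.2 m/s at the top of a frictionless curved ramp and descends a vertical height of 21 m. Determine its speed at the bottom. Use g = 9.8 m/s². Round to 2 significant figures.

v = 20 m/s

By conservation of mechanical energy, ½mv₀² + mgh = ½mv²
The mass cancels from both sides.
v² = v₀² + 2gh = (1.2)² + 2(9.8)(21) = 413.04
v = √413.04 = 20.32 m/s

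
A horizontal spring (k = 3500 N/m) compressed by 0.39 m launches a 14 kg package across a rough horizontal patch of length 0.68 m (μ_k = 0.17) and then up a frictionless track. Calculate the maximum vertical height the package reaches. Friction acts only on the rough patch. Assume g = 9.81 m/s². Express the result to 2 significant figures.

h = 1.8 m

Spring energy: E₀ = ½kx² = ½(3500)(0.39)² = 266.18 J
Friction: W_f = μ_k mg d = (0.17)(14)(9.81)(0.68) = 15.88 J
Energy at base of ramp: E = 266.18 − 15.88 = 250.30 J
At max height all remaining energy is PE: mgh = E ⇒ h = E/(mg) = 250.30/(14 × 9.81) = 1.822 m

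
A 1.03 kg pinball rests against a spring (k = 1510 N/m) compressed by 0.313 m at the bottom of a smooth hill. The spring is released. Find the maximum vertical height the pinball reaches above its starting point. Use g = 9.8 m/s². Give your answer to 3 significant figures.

h = 7.33 m

All spring PE becomes gravitational PE at the highest point: ½kx² = mgh
h = kx²/(2mg) = (1510)(0.313)²/(2 × 1.03 × 9.8) = 7.328 m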